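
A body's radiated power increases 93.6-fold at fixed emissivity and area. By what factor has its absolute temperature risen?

P ∝ T⁴ ⇒ T ∝ P^(1/4), so T scales by (93.6)^(1/4) = 3.11.

factor ≈ 3.11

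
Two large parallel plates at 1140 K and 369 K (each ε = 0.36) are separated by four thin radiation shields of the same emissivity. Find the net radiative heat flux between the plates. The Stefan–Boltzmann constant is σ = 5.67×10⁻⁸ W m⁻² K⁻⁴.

q ≈ 4160 W/m²

Each of the 5 gaps contributes resistance (2/ε − 1) = 2/0.36 − 1 = 4.556; total = 22.78.
q = σ(T₁⁴ − T₂⁴) / 22.78 = 5.67×10⁻⁸ × 1.67×10^12 / 22.78 = 4160 W/m².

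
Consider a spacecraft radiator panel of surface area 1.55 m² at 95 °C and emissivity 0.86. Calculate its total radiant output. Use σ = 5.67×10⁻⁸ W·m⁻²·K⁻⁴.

95 °C = 368 K.
P = εσAT⁴ = 0.86 × 5.67×10⁻⁸ × 1.55 × (368)⁴ = 0.86 × 5.67×10⁻⁸ × 1.55 × 1.83×10^10.
P = 1390 W.

P ≈ 1390 W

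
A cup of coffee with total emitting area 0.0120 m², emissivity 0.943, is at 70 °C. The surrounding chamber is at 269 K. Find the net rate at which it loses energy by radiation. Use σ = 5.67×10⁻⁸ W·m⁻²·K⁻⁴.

Convert: 70 °C = 343 K.
Q = εσA(T⁴ − T_s⁴). T⁴ − T_s⁴ = (343)⁴ − (269)⁴ = 1.38×10^10 − 5.24×10^9 = 8.61×10^9 K⁴.
Q = 0.943 × 5.67×10⁻⁸ × 0.0120 × 8.61×10^9 = 5.52 W.

Q ≈ 5.52 W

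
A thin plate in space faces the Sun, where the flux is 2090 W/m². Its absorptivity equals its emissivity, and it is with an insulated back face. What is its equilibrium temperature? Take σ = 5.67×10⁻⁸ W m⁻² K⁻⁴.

T ≈ 438 K

Absorbed flux αS = emitted flux εσT⁴ (one radiating face); with α = ε, T = (S/σ)^(1/4).
T = (2090 / 5.67×10⁻⁸)^(1/4) = (3.69×10^10)^(1/4).
T = 438 K.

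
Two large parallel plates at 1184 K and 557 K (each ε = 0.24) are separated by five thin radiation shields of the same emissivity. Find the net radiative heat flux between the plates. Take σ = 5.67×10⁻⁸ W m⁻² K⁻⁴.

q ≈ 2410 W/m²

Each of the 6 gaps contributes resistance (2/ε − 1) = 2/0.24 − 1 = 7.333; total = 44.00.
q = σ(T₁⁴ − T₂⁴) / 44.00 = 5.67×10⁻⁸ × 1.87×10^12 / 44.00 = 2410 W/m².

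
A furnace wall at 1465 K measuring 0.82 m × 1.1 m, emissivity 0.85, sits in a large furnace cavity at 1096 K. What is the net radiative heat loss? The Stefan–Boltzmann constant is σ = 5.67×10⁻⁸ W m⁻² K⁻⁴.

A = 0.82 × 1.1 = 0.902 m².
Q = εσA(T⁴ − T_s⁴). T⁴ − T_s⁴ = (1465)⁴ − (1096)⁴ = 4.61×10^12 − 1.44×10^12 = 3.16×10^12 K⁴.
Q = 0.85 × 5.67×10⁻⁸ × 0.902 × 3.16×10^12 = 1.38×10^5 W.

Q ≈ 1.38×10^5 W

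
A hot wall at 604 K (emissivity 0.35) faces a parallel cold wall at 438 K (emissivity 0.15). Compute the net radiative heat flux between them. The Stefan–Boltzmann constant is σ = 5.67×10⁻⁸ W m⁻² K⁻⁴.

For two large parallel gray plates, q = σ(T₁⁴ − T₂⁴) / (1/ε₁ + 1/ε₂ − 1).
1/ε₁ + 1/ε₂ − 1 = 1/0.35 + 1/0.15 − 1 = 8.524.
T₁⁴ − T₂⁴ = 1.33×10^11 − 3.68×10^10 = 9.63×10^10 K⁴.
q = 5.67×10⁻⁸ × 9.63×10^10 / 8.524 = 640 W/m².

q ≈ 640 W/m²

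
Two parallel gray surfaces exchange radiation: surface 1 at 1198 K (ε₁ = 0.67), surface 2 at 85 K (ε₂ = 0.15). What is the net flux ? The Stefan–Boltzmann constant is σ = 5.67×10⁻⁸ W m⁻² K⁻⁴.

For two large parallel gray plates, q = σ(T₁⁴ − T₂⁴) / (1/ε₁ + 1/ε₂ − 1).
1/ε₁ + 1/ε₂ − 1 = 1/0.67 + 1/0.15 − 1 = 7.159.
T₁⁴ − T₂⁴ = 2.06×10^12 − 5.22×10^7 = 2.06×10^12 K⁴.
q = 5.67×10⁻⁸ × 2.06×10^12 / 7.159 = 16300 W/m².

q ≈ 16300 W/m²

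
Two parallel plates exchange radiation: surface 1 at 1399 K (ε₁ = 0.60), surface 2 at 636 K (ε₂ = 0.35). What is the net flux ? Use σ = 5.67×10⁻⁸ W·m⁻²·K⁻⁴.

For two large parallel gray plates, q = σ(T₁⁴ − T₂⁴) / (1/ε₁ + 1/ε₂ − 1).
1/ε₁ + 1/ε₂ − 1 = 1/0.60 + 1/0.35 − 1 = 3.524.
T₁⁴ − T₂⁴ = 3.83×10^12 − 1.64×10^11 = 3.67×10^12 K⁴.
q = 5.67×10⁻⁸ × 3.67×10^12 / 3.524 = 59000 W/m².

q ≈ 59000 W/m²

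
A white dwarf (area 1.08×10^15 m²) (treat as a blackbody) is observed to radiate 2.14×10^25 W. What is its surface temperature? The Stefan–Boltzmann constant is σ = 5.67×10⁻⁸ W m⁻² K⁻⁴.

T ≈ 24300 K

From P = σAT⁴, T = (P / σA)^(1/4) = (2.14×10^25 / (5.67×10⁻⁸ × 1.08×10^15))^(1/4).
T = (3.49×10^17)^(1/4) = 24300 K.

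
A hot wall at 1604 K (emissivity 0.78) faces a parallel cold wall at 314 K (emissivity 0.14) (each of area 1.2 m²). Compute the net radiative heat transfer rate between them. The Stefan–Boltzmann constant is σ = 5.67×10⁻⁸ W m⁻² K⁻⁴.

For two large parallel gray plates, q = σ(T₁⁴ − T₂⁴) / (1/ε₁ + 1/ε₂ − 1).
1/ε₁ + 1/ε₂ − 1 = 1/0.78 + 1/0.14 − 1 = 7.425.
T₁⁴ − T₂⁴ = 6.62×10^12 − 9.72×10^9 = 6.61×10^12 K⁴.
q = 5.67×10⁻⁸ × 6.61×10^12 / 7.425 = 50500 W/m².
Q = q·A = 50500 × 1.2 = 60600 W.

Q ≈ 60600 W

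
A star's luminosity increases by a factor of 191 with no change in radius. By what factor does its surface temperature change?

factor ≈ 3.72

P ∝ T⁴ ⇒ T ∝ P^(1/4), so T scales by (191)^(1/4) = 3.72.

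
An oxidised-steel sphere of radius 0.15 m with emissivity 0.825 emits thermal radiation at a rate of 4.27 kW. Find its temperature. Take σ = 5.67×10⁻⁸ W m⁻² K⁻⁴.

T ≈ 754 K

A = 4πr² = 4π × (0.15)² = 0.283 m².
From P = εσAT⁴, T = (P / εσA)^(1/4) = (4270 / (0.825 × 5.67×10⁻⁸ × 0.283))^(1/4).
T = (3.23×10^11)^(1/4) = 754 K.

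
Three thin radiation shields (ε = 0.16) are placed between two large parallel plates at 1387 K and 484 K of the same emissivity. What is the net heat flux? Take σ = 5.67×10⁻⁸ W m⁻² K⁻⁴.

Each of the 4 gaps contributes resistance (2/ε − 1) = 2/0.16 − 1 = 11.50; total = 46.00.
q = σ(T₁⁴ − T₂⁴) / 46.00 = 5.67×10⁻⁸ × 3.65×10^12 / 46.00 = 4490 W/m².

q ≈ 4490 W/m²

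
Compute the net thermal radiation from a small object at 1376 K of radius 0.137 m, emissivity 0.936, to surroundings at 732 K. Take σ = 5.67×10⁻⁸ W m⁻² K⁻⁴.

A = 4πr² = 4π × (0.137)² = 0.236 m².
Q = εσA(T⁴ − T_s⁴). T⁴ − T_s⁴ = (1376)⁴ − (732)⁴ = 3.58×10^12 − 2.87×10^11 = 3.30×10^12 K⁴.
Q = 0.936 × 5.67×10⁻⁸ × 0.236 × 3.30×10^12 = 41300 W.

Q ≈ 41300 W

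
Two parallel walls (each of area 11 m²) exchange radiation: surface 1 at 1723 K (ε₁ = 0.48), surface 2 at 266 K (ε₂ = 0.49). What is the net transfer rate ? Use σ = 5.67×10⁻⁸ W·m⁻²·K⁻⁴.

Q ≈ 1.76×10^6 W

For two large parallel gray plates, q = σ(T₁⁴ − T₂⁴) / (1/ε₁ + 1/ε₂ − 1).
1/ε₁ + 1/ε₂ − 1 = 1/0.48 + 1/0.49 − 1 = 3.124.
T₁⁴ − T₂⁴ = 8.81×10^12 − 5.01×10^9 = 8.81×10^12 K⁴.
q = 5.67×10⁻⁸ × 8.81×10^12 / 3.124 = 1.60×10^5 W/m².
Q = q·A = 1.60×10^5 × 11 = 1.76×10^6 W.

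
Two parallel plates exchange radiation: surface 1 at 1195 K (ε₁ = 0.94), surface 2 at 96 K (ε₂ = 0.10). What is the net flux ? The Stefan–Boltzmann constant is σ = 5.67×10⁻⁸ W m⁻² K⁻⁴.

For two large parallel gray plates, q = σ(T₁⁴ − T₂⁴) / (1/ε₁ + 1/ε₂ − 1).
1/ε₁ + 1/ε₂ − 1 = 1/0.94 + 1/0.10 − 1 = 10.06.
T₁⁴ − T₂⁴ = 2.04×10^12 − 8.49×10^7 = 2.04×10^12 K⁴.
q = 5.67×10⁻⁸ × 2.04×10^12 / 10.06 = 11500 W/m².

q ≈ 11500 W/m²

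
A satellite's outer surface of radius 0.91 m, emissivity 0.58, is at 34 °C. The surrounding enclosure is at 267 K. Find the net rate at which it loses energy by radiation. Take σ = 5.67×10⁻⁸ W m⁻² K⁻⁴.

Q ≈ 1300 W

A = 4πr² = 4π × (0.91)² = 10.4 m².
Convert: 34 °C = 307 K.
Q = εσA(T⁴ − T_s⁴). T⁴ − T_s⁴ = (307)⁴ − (267)⁴ = 8.88×10^9 − 5.08×10^9 = 3.80×10^9 K⁴.
Q = 0.58 × 5.67×10⁻⁸ × 10.4 × 3.80×10^9 = 1300 W.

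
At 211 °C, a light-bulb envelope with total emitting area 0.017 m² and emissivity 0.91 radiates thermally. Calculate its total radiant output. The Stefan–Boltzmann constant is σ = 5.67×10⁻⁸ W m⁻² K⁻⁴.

211 °C = 484 K.
P = εσAT⁴ = 0.91 × 5.67×10⁻⁸ × 0.0170 × (484)⁴ = 0.91 × 5.67×10⁻⁸ × 0.0170 × 5.49×10^10.
P = 48.1 W.

P ≈ 48.1 W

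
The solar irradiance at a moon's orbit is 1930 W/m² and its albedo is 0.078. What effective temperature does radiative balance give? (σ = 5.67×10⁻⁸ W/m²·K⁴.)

T ≈ 298 K

Power absorbed = (1−a)S·πR²; power emitted = 4πR²σT⁴. Equating and cancelling πR²:
T = ((1−a)S / 4σ)^(1/4) = (1780 / (4 × 5.67×10⁻⁸))^(1/4) = (7.85×10^9)^(1/4).
T = 298 K.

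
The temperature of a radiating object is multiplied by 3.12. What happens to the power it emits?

P ∝ T⁴, so the power scales as (3.12)⁴ = 94.8.

factor ≈ 94.8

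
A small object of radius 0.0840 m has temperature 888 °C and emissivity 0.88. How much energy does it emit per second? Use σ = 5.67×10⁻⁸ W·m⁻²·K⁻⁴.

P ≈ 8040 W

A = 4πr² = 4π × (0.0840)² = 0.0887 m².
888 °C = 1161 K.
Stefan–Boltzmann: P = εσAT⁴ = 0.88 × 5.67×10⁻⁸ × 0.0887 × (1161)⁴ = 0.88 × 5.67×10⁻⁸ × 0.0887 × 1.82×10^12.
P = 8040 W.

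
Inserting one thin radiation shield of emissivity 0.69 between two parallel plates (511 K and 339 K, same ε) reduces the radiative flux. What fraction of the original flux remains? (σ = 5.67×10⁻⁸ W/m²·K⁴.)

ratio ≈ 0.500

With N identical shields there are N+1 = 2 gaps in series, each with the same radiative resistance, so the flux falls to 1/(N+1) of its unshielded value.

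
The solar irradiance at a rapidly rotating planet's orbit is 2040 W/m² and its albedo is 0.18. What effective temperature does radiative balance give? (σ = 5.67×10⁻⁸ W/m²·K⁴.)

Power absorbed = (1−a)S·πR²; power emitted = 4πR²σT⁴. Equating and cancelling πR²:
T = ((1−a)S / 4σ)^(1/4) = (1670 / (4 × 5.67×10⁻⁸))^(1/4) = (7.38×10^9)^(1/4).
T = 293 K.

T ≈ 293 K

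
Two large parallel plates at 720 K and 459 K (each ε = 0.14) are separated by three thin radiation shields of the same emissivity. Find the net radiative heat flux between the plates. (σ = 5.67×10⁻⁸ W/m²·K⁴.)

q ≈ 239 W/m²

Each of the 4 gaps contributes resistance (2/ε − 1) = 2/0.14 − 1 = 13.29; total = 53.14.
q = σ(T₁⁴ − T₂⁴) / 53.14 = 5.67×10⁻⁸ × 2.24×10^11 / 53.14 = 239 W/m².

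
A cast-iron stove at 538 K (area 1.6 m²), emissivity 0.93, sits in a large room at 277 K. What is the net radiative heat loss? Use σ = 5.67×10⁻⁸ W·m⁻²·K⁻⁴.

Q = εσA(T⁴ − T_s⁴). T⁴ − T_s⁴ = (538)⁴ − (277)⁴ = 8.38×10^10 − 5.89×10^9 = 7.79×10^10 K⁴.
Q = 0.93 × 5.67×10⁻⁸ × 1.60 × 7.79×10^10 = 6570 W.

Q ≈ 6570 W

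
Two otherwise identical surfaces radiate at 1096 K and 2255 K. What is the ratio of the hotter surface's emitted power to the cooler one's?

P ∝ T⁴, so the ratio is (2255/1096)⁴ = (2.057)⁴ = 17.9.

ratio ≈ 17.9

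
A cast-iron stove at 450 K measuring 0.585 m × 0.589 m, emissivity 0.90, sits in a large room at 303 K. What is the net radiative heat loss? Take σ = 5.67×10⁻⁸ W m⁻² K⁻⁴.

A = 0.585 × 0.589 = 0.345 m².
Q = εσA(T⁴ − T_s⁴). T⁴ − T_s⁴ = (450)⁴ − (303)⁴ = 4.10×10^10 − 8.43×10^9 = 3.26×10^10 K⁴.
Q = 0.90 × 5.67×10⁻⁸ × 0.345 × 3.26×10^10 = 573 W.

Q ≈ 573 W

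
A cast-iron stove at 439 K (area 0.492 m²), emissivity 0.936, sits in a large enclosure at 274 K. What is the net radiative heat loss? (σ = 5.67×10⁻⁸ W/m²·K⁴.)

Q = εσA(T⁴ − T_s⁴). T⁴ − T_s⁴ = (439)⁴ − (274)⁴ = 3.71×10^10 − 5.64×10^9 = 3.15×10^10 K⁴.
Q = 0.936 × 5.67×10⁻⁸ × 0.492 × 3.15×10^10 = 823 W.

Q ≈ 823 W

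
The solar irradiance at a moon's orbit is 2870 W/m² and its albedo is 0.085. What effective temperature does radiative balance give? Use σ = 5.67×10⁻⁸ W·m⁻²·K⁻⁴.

T ≈ 328 K

Power absorbed = (1−a)S·πR²; power emitted = 4πR²σT⁴. Equating and cancelling πR²:
T = ((1−a)S / 4σ)^(1/4) = (2630 / (4 × 5.67×10⁻⁸))^(1/4) = (1.16×10^10)^(1/4).
T = 328 K.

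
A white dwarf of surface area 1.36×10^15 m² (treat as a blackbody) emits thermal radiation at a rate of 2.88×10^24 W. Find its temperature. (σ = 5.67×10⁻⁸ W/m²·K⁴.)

T ≈ 13900 K

From P = σAT⁴, T = (P / σA)^(1/4) = (2.88×10^24 / (5.67×10⁻⁸ × 1.36×10^15))^(1/4).
T = (3.73×10^16)^(1/4) = 13900 K.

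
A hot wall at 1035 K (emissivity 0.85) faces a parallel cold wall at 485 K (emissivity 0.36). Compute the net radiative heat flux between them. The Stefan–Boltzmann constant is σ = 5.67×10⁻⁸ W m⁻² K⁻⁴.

q ≈ 21000 W/m²

For two large parallel gray plates, q = σ(T₁⁴ − T₂⁴) / (1/ε₁ + 1/ε₂ − 1).
1/ε₁ + 1/ε₂ − 1 = 1/0.85 + 1/0.36 − 1 = 2.954.
T₁⁴ − T₂⁴ = 1.15×10^12 − 5.53×10^10 = 1.09×10^12 K⁴.
q = 5.67×10⁻⁸ × 1.09×10^12 / 2.954 = 21000 W/m².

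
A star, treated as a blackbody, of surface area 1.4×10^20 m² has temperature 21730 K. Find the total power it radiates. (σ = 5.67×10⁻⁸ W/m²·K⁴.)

P = σAT⁴ = 5.67×10⁻⁸ × 1.40×10^20 × (21730)⁴ = 5.67×10⁻⁸ × 1.40×10^20 × 2.23×10^17.
P = 1.77×10^30 W.

P ≈ 1.77×10^30 W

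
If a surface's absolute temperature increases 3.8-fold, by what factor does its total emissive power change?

P ∝ T⁴, so the power scales as (3.8)⁴ = 209.

factor ≈ 209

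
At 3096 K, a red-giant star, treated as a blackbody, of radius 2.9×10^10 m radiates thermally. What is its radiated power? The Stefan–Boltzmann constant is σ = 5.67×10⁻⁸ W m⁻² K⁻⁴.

P ≈ 5.51×10^28 W

A = 4πr² = 4π × (2.9×10^10)² = 1.06×10^22 m².
P = σAT⁴ = 5.67×10⁻⁸ × 1.06×10^22 × (3096)⁴ = 5.67×10⁻⁸ × 1.06×10^22 × 9.19×10^13.
P = 5.51×10^28 W.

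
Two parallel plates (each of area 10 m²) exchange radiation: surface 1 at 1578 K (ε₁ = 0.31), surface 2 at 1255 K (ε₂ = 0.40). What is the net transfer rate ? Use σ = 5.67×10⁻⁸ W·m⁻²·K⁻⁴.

Q ≈ 4.46×10^5 W

For two large parallel gray plates, q = σ(T₁⁴ − T₂⁴) / (1/ε₁ + 1/ε₂ − 1).
1/ε₁ + 1/ε₂ − 1 = 1/0.31 + 1/0.40 − 1 = 4.726.
T₁⁴ − T₂⁴ = 6.20×10^12 − 2.48×10^12 = 3.72×10^12 K⁴.
q = 5.67×10⁻⁸ × 3.72×10^12 / 4.726 = 44600 W/m².
Q = q·A = 44600 × 10 = 4.46×10^5 W.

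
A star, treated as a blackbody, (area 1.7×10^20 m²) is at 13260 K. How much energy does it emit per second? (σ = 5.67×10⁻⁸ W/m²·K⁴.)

P = σAT⁴ = 5.67×10⁻⁸ × 1.70×10^20 × (13260)⁴ = 5.67×10⁻⁸ × 1.70×10^20 × 3.09×10^16.
P = 2.98×10^29 W.

P ≈ 2.98×10^29 W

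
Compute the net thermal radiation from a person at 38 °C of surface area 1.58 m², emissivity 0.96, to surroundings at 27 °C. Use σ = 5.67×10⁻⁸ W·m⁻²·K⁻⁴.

Convert: 38 °C = 311 K; 27 °C = 300 K.
Q = εσA(T⁴ − T_s⁴). T⁴ − T_s⁴ = (311)⁴ − (300)⁴ = 9.35×10^9 − 8.10×10^9 = 1.25×10^9 K⁴.
Q = 0.96 × 5.67×10⁻⁸ × 1.58 × 1.25×10^9 = 108 W.

Q ≈ 108 W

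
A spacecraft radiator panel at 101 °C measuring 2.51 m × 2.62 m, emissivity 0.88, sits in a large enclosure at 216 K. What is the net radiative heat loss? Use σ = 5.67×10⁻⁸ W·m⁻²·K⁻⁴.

A = 2.51 × 2.62 = 6.58 m².
Convert: 101 °C = 374 K.
Q = εσA(T⁴ − T_s⁴). T⁴ − T_s⁴ = (374)⁴ − (216)⁴ = 1.96×10^10 − 2.18×10^9 = 1.74×10^10 K⁴.
Q = 0.88 × 5.67×10⁻⁸ × 6.58 × 1.74×10^10 = 5710 W.

Q ≈ 5710 W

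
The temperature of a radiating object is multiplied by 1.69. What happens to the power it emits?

factor ≈ 8.16

P ∝ T⁴, so the power scales as (1.69)⁴ = 8.16.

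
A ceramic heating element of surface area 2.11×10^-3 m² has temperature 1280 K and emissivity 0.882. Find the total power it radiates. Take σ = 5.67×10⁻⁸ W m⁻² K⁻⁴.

P ≈ 283 W

P = εσAT⁴ = 0.882 × 5.67×10⁻⁸ × 2.11×10^-3 × (1280)⁴ = 0.882 × 5.67×10⁻⁸ × 2.11×10^-3 × 2.68×10^12.
P = 283 W.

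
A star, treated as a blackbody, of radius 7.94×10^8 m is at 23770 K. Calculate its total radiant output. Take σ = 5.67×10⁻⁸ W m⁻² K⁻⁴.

A = 4πr² = 4π × (7.94×10^8)² = 7.92×10^18 m².
P = σAT⁴ = 5.67×10⁻⁸ × 7.92×10^18 × (23770)⁴ = 5.67×10⁻⁸ × 7.92×10^18 × 3.19×10^17.
P = 1.43×10^29 W.

P ≈ 1.43×10^29 W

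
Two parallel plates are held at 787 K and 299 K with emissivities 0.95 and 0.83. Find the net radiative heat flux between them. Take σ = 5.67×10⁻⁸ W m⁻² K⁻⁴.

q ≈ 16900 W/m²

For two large parallel gray plates, q = σ(T₁⁴ − T₂⁴) / (1/ε₁ + 1/ε₂ − 1).
1/ε₁ + 1/ε₂ − 1 = 1/0.95 + 1/0.83 − 1 = 1.257.
T₁⁴ − T₂⁴ = 3.84×10^11 − 7.99×10^9 = 3.76×10^11 K⁴.
q = 5.67×10⁻⁸ × 3.76×10^11 / 1.257 = 16900 W/m².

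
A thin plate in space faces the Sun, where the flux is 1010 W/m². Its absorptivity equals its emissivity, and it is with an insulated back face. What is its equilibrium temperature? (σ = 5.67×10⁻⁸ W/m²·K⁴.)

T ≈ 365 K

Absorbed flux αS = emitted flux εσT⁴ (one radiating face); with α = ε, T = (S/σ)^(1/4).
T = (1010 / 5.67×10⁻⁸)^(1/4) = (1.78×10^10)^(1/4).
T = 365 K.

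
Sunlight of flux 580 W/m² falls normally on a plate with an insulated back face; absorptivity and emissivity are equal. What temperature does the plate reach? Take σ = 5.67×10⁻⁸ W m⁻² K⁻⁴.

Absorbed flux αS = emitted flux εσT⁴ (one radiating face); with α = ε, T = (S/σ)^(1/4).
T = (580 / 5.67×10⁻⁸)^(1/4) = (1.02×10^10)^(1/4).
T = 318 K.

T ≈ 318 K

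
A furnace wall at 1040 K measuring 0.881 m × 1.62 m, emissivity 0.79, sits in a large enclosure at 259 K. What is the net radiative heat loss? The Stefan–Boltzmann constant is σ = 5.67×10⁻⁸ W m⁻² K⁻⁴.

A = 0.881 × 1.62 = 1.43 m².
Q = εσA(T⁴ − T_s⁴). T⁴ − T_s⁴ = (1040)⁴ − (259)⁴ = 1.17×10^12 − 4.50×10^9 = 1.17×10^12 K⁴.
Q = 0.79 × 5.67×10⁻⁸ × 1.43 × 1.17×10^12 = 74500 W.

Q ≈ 74500 W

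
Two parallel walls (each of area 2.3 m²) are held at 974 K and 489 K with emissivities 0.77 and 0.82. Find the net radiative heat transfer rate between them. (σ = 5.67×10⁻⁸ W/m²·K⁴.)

For two large parallel gray plates, q = σ(T₁⁴ − T₂⁴) / (1/ε₁ + 1/ε₂ − 1).
1/ε₁ + 1/ε₂ − 1 = 1/0.77 + 1/0.82 − 1 = 1.518.
T₁⁴ − T₂⁴ = 9.00×10^11 − 5.72×10^10 = 8.43×10^11 K⁴.
q = 5.67×10⁻⁸ × 8.43×10^11 / 1.518 = 31500 W/m².
Q = q·A = 31500 × 2.3 = 72400 W.

Q ≈ 72400 W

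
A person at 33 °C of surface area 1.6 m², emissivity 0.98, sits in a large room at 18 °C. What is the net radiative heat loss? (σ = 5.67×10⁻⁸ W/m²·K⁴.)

Convert: 33 °C = 306 K; 18 °C = 291 K.
Q = εσA(T⁴ − T_s⁴). T⁴ − T_s⁴ = (306)⁴ − (291)⁴ = 8.77×10^9 − 7.17×10^9 = 1.60×10^9 K⁴.
Q = 0.98 × 5.67×10⁻⁸ × 1.60 × 1.60×10^9 = 142 W.

Q ≈ 142 W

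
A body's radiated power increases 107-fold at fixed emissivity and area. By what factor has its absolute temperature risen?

P ∝ T⁴ ⇒ T ∝ P^(1/4), so T scales by (107)^(1/4) = 3.22.

factor ≈ 3.22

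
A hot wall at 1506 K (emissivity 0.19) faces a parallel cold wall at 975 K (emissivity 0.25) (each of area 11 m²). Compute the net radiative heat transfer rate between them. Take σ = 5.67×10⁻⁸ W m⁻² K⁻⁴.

For two large parallel gray plates, q = σ(T₁⁴ − T₂⁴) / (1/ε₁ + 1/ε₂ − 1).
1/ε₁ + 1/ε₂ − 1 = 1/0.19 + 1/0.25 − 1 = 8.263.
T₁⁴ − T₂⁴ = 5.14×10^12 − 9.04×10^11 = 4.24×10^12 K⁴.
q = 5.67×10⁻⁸ × 4.24×10^12 / 8.263 = 29100 W/m².
Q = q·A = 29100 × 11 = 3.20×10^5 W.

Q ≈ 3.20×10^5 W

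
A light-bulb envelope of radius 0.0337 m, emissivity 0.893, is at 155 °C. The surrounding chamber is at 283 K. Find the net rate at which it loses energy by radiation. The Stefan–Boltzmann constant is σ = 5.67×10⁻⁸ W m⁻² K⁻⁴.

A = 4πr² = 4π × (0.0337)² = 0.0143 m².
Convert: 155 °C = 428 K.
Q = εσA(T⁴ − T_s⁴). T⁴ − T_s⁴ = (428)⁴ − (283)⁴ = 3.36×10^10 − 6.41×10^9 = 2.71×10^10 K⁴.
Q = 0.893 × 5.67×10⁻⁸ × 0.0143 × 2.71×10^10 = 19.6 W.

Q ≈ 19.6 W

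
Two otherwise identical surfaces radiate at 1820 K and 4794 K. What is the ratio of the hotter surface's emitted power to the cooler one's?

ratio ≈ 48.1

P ∝ T⁴, so the ratio is (4794/1820)⁴ = (2.634)⁴ = 48.1.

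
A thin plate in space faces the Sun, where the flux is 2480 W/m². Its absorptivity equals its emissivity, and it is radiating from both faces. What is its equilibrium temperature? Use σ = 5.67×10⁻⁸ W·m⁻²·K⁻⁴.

T ≈ 385 K

Absorbed flux αS = emitted flux 2εσT⁴ per unit area; with α = ε this gives T = (S/2σ)^(1/4).
T = (2480 / (2 × 5.67×10⁻⁸))^(1/4) = (2.19×10^10)^(1/4).
T = 385 K.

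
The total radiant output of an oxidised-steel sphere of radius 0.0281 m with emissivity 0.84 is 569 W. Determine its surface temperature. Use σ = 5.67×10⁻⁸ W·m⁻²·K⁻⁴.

T ≈ 1050 K

A = 4πr² = 4π × (0.0281)² = 9.92×10^-3 m².
From P = εσAT⁴, T = (P / εσA)^(1/4) = (569 / (0.84 × 5.67×10⁻⁸ × 9.92×10^-3))^(1/4).
T = (1.20×10^12)^(1/4) = 1050 K.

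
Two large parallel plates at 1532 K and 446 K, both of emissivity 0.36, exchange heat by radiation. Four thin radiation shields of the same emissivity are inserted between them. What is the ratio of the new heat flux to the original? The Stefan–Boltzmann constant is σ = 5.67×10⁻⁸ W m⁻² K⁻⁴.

ratio ≈ 0.200

With N identical shields there are N+1 = 5 gaps in series, each with the same radiative resistance, so the flux falls to 1/(N+1) of its unshielded value.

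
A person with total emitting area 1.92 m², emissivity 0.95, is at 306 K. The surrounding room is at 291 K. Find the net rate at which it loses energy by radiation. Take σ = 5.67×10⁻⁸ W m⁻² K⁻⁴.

Q = εσA(T⁴ − T_s⁴). T⁴ − T_s⁴ = (306)⁴ − (291)⁴ = 8.77×10^9 − 7.17×10^9 = 1.60×10^9 K⁴.
Q = 0.95 × 5.67×10⁻⁸ × 1.92 × 1.60×10^9 = 165 W.

Q ≈ 165 W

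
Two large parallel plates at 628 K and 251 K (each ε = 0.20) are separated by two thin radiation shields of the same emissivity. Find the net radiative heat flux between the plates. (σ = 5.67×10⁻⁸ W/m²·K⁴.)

Each of the 3 gaps contributes resistance (2/ε − 1) = 2/0.20 − 1 = 9.000; total = 27.00.
q = σ(T₁⁴ − T₂⁴) / 27.00 = 5.67×10⁻⁸ × 1.52×10^11 / 27.00 = 318 W/m².

q ≈ 318 W/m²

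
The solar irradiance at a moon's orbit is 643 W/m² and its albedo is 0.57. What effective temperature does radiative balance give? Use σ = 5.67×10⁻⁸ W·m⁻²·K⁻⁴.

T ≈ 187 K

Power absorbed = (1−a)S·πR²; power emitted = 4πR²σT⁴. Equating and cancelling πR²:
T = ((1−a)S / 4σ)^(1/4) = (276 / (4 × 5.67×10⁻⁸))^(1/4) = (1.22×10^9)^(1/4).
T = 187 K.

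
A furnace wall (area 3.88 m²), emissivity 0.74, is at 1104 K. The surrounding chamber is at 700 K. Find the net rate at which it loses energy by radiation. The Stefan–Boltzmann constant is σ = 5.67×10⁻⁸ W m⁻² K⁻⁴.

Q ≈ 2.03×10^5 W

Q = εσA(T⁴ − T_s⁴). T⁴ − T_s⁴ = (1104)⁴ − (700)⁴ = 1.49×10^12 − 2.40×10^11 = 1.25×10^12 K⁴.
Q = 0.74 × 5.67×10⁻⁸ × 3.88 × 1.25×10^12 = 2.03×10^5 W.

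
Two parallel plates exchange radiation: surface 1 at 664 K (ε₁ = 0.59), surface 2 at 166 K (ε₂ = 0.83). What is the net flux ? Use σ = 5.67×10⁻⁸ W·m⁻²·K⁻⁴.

For two large parallel gray plates, q = σ(T₁⁴ − T₂⁴) / (1/ε₁ + 1/ε₂ − 1).
1/ε₁ + 1/ε₂ − 1 = 1/0.59 + 1/0.83 − 1 = 1.900.
T₁⁴ − T₂⁴ = 1.94×10^11 − 7.59×10^8 = 1.94×10^11 K⁴.
q = 5.67×10⁻⁸ × 1.94×10^11 / 1.900 = 5780 W/m².

q ≈ 5780 W/m²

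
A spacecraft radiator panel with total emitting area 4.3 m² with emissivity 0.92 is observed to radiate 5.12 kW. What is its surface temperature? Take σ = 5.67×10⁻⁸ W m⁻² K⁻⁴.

T ≈ 389 K

From P = εσAT⁴, T = (P / εσA)^(1/4) = (5120 / (0.92 × 5.67×10⁻⁸ × 4.30))^(1/4).
T = (2.28×10^10)^(1/4) = 389 K.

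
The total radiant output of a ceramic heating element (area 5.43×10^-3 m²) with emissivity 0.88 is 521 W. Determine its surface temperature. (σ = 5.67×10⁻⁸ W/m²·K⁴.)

T ≈ 1180 K

From P = εσAT⁴, T = (P / εσA)^(1/4) = (521 / (0.88 × 5.67×10⁻⁸ × 5.43×10^-3))^(1/4).
T = (1.92×10^12)^(1/4) = 1180 K.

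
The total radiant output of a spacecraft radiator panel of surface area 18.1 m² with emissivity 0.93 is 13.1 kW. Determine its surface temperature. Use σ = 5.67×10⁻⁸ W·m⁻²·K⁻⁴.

T ≈ 342 K

From P = εσAT⁴, T = (P / εσA)^(1/4) = (13100 / (0.93 × 5.67×10⁻⁸ × 18.1))^(1/4).
T = (1.37×10^10)^(1/4) = 342 K.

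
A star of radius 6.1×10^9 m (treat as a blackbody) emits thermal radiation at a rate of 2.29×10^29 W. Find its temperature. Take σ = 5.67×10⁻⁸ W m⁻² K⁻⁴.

T ≈ 9640 K

A = 4πr² = 4π × (6.1×10^9)² = 4.68×10^20 m².
From P = σAT⁴, T = (P / σA)^(1/4) = (2.29×10^29 / (5.67×10⁻⁸ × 4.68×10^20))^(1/4).
T = (8.64×10^15)^(1/4) = 9640 K.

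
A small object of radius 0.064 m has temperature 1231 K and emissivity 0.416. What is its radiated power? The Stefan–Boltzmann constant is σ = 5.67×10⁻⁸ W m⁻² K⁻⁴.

A = 4πr² = 4π × (0.064)² = 0.0515 m².
Stefan–Boltzmann: P = εσAT⁴ = 0.416 × 5.67×10⁻⁸ × 0.0515 × (1231)⁴ = 0.416 × 5.67×10⁻⁸ × 0.0515 × 2.30×10^12.
P = 2790 W.

P ≈ 2790 W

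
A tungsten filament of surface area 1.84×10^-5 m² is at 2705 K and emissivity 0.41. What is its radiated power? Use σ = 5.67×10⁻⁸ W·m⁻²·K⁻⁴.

P ≈ 22.9 W

Stefan–Boltzmann: P = εσAT⁴ = 0.41 × 5.67×10⁻⁸ × 1.84×10^-5 × (2705)⁴ = 0.41 × 5.67×10⁻⁸ × 1.84×10^-5 × 5.35×10^13.
P = 22.9 W.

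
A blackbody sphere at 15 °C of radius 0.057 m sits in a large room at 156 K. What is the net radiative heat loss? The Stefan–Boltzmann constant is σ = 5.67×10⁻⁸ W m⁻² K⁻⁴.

A = 4πr² = 4π × (0.057)² = 0.0408 m².
Convert: 15 °C = 288 K.
Q = σA(T⁴ − T_s⁴). T⁴ − T_s⁴ = (288)⁴ − (156)⁴ = 6.88×10^9 − 5.92×10^8 = 6.29×10^9 K⁴.
Q = 5.67×10⁻⁸ × 0.0408 × 6.29×10^9 = 14.6 W.

Q ≈ 14.6 W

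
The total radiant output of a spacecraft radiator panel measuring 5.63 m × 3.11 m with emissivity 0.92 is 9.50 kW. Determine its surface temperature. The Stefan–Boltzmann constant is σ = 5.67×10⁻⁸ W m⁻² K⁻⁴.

T ≈ 319 K

A = 5.63 × 3.11 = 17.5 m².
From P = εσAT⁴, T = (P / εσA)^(1/4) = (9500 / (0.92 × 5.67×10⁻⁸ × 17.5))^(1/4).
T = (1.04×10^10)^(1/4) = 319 K.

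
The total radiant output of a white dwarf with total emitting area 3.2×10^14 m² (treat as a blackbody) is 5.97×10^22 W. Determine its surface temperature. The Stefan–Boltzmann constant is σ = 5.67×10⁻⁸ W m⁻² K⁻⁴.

T ≈ 7570 K

From P = σAT⁴, T = (P / σA)^(1/4) = (5.97×10^22 / (5.67×10⁻⁸ × 3.20×10^14))^(1/4).
T = (3.29×10^15)^(1/4) = 7570 K.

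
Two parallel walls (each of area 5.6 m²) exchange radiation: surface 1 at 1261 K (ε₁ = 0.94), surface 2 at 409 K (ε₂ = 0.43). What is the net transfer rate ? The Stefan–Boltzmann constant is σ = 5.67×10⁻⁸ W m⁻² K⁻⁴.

For two large parallel gray plates, q = σ(T₁⁴ − T₂⁴) / (1/ε₁ + 1/ε₂ − 1).
1/ε₁ + 1/ε₂ − 1 = 1/0.94 + 1/0.43 − 1 = 2.389.
T₁⁴ − T₂⁴ = 2.53×10^12 − 2.80×10^10 = 2.50×10^12 K⁴.
q = 5.67×10⁻⁸ × 2.50×10^12 / 2.389 = 59300 W/m².
Q = q·A = 59300 × 5.6 = 3.32×10^5 W.

Q ≈ 3.32×10^5 W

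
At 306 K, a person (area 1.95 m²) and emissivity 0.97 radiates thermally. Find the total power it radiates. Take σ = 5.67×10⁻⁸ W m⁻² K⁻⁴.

P ≈ 940 W

Stefan–Boltzmann: P = εσAT⁴ = 0.97 × 5.67×10⁻⁸ × 1.95 × (306)⁴ = 0.97 × 5.67×10⁻⁸ × 1.95 × 8.77×10^9.
P = 940 W.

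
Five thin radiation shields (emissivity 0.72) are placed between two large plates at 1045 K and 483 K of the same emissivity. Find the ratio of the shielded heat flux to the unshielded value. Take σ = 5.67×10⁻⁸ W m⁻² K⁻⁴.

With N identical shields there are N+1 = 6 gaps in series, each with the same radiative resistance, so the flux falls to 1/(N+1) of its unshielded value.

ratio ≈ 0.167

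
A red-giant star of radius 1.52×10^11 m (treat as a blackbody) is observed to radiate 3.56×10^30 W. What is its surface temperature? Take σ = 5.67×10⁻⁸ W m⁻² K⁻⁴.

T ≈ 3830 K

A = 4πr² = 4π × (1.52×10^11)² = 2.90×10^23 m².
From P = σAT⁴, T = (P / σA)^(1/4) = (3.56×10^30 / (5.67×10⁻⁸ × 2.90×10^23))^(1/4).
T = (2.16×10^14)^(1/4) = 3830 K.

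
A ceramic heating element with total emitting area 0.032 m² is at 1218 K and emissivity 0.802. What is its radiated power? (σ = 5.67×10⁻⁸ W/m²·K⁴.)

P = εσAT⁴ = 0.802 × 5.67×10⁻⁸ × 0.0320 × (1218)⁴ = 0.802 × 5.67×10⁻⁸ × 0.0320 × 2.20×10^12.
P = 3200 W.

P ≈ 3200 W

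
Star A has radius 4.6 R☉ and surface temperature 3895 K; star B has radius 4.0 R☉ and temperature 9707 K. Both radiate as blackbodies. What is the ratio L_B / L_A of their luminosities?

L_B/L_A ≈ 29.2

L = 4πR²σT⁴ ∝ R²T⁴, so L_B/L_A = (4.0/4.6)² × (9707/3895)⁴ = 0.756 × 38.6 = 29.2.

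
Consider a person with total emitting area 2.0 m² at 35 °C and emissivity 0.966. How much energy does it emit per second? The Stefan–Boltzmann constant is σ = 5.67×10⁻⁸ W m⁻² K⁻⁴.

35 °C = 308 K.
P = εσAT⁴ = 0.966 × 5.67×10⁻⁸ × 2.00 × (308)⁴ = 0.966 × 5.67×10⁻⁸ × 2.00 × 9.00×10^9.
P = 986 W.

P ≈ 986 W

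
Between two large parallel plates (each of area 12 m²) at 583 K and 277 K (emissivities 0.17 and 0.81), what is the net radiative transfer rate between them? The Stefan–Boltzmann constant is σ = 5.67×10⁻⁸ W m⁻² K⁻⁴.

For two large parallel gray plates, q = σ(T₁⁴ − T₂⁴) / (1/ε₁ + 1/ε₂ − 1).
1/ε₁ + 1/ε₂ − 1 = 1/0.17 + 1/0.81 − 1 = 6.117.
T₁⁴ − T₂⁴ = 1.16×10^11 − 5.89×10^9 = 1.10×10^11 K⁴.
q = 5.67×10⁻⁸ × 1.10×10^11 / 6.117 = 1020 W/m².
Q = q·A = 1020 × 12 = 12200 W.

Q ≈ 12200 W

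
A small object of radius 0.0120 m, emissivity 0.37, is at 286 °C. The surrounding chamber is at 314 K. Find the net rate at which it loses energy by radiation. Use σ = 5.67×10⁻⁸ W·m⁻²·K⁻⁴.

Q ≈ 3.34 W

A = 4πr² = 4π × (0.0120)² = 1.81×10^-3 m².
Convert: 286 °C = 559 K.
Q = εσA(T⁴ − T_s⁴). T⁴ − T_s⁴ = (559)⁴ − (314)⁴ = 9.76×10^10 − 9.72×10^9 = 8.79×10^10 K⁴.
Q = 0.37 × 5.67×10⁻⁸ × 1.81×10^-3 × 8.79×10^10 = 3.34 W.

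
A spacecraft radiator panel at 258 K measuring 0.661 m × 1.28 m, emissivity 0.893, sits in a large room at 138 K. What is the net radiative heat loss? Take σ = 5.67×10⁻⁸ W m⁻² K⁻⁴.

Q ≈ 174 W

A = 0.661 × 1.28 = 0.846 m².
Q = εσA(T⁴ − T_s⁴). T⁴ − T_s⁴ = (258)⁴ − (138)⁴ = 4.43×10^9 − 3.63×10^8 = 4.07×10^9 K⁴.
Q = 0.893 × 5.67×10⁻⁸ × 0.846 × 4.07×10^9 = 174 W.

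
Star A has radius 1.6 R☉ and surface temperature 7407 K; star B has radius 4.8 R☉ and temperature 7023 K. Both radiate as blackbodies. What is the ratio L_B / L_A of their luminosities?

L = 4πR²σT⁴ ∝ R²T⁴, so L_B/L_A = (4.8/1.6)² × (7023/7407)⁴ = 9.00 × 0.808 = 7.27.

L_B/L_A ≈ 7.27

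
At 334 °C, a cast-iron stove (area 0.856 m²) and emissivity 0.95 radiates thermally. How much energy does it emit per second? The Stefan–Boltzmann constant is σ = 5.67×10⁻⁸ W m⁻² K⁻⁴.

P ≈ 6260 W

334 °C = 607 K.
P = εσAT⁴ = 0.95 × 5.67×10⁻⁸ × 0.856 × (607)⁴ = 0.95 × 5.67×10⁻⁸ × 0.856 × 1.36×10^11.
P = 6260 W.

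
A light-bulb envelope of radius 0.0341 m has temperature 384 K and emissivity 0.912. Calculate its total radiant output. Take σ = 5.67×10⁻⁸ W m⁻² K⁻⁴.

P ≈ 16.4 W

A = 4πr² = 4π × (0.0341)² = 0.0146 m².
P = εσAT⁴ = 0.912 × 5.67×10⁻⁸ × 0.0146 × (384)⁴ = 0.912 × 5.67×10⁻⁸ × 0.0146 × 2.17×10^10.
P = 16.4 W.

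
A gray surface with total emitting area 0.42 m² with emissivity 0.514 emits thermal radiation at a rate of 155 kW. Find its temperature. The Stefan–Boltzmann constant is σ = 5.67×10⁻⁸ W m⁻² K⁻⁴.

T ≈ 1890 K

From P = εσAT⁴, T = (P / εσA)^(1/4) = (1.55×10^5 / (0.514 × 5.67×10⁻⁸ × 0.420))^(1/4).
T = (1.27×10^13)^(1/4) = 1890 K.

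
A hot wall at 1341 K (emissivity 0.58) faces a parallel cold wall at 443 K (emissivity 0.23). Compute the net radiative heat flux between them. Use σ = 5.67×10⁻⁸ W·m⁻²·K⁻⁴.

For two large parallel gray plates, q = σ(T₁⁴ − T₂⁴) / (1/ε₁ + 1/ε₂ − 1).
1/ε₁ + 1/ε₂ − 1 = 1/0.58 + 1/0.23 − 1 = 5.072.
T₁⁴ − T₂⁴ = 3.23×10^12 − 3.85×10^10 = 3.20×10^12 K⁴.
q = 5.67×10⁻⁸ × 3.20×10^12 / 5.072 = 35700 W/m².

q ≈ 35700 W/m²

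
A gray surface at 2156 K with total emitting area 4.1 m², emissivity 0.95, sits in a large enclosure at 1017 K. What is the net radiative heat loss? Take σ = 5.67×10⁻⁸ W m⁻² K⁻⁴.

Q = εσA(T⁴ − T_s⁴). T⁴ − T_s⁴ = (2156)⁴ − (1017)⁴ = 2.16×10^13 − 1.07×10^12 = 2.05×10^13 K⁴.
Q = 0.95 × 5.67×10⁻⁸ × 4.10 × 2.05×10^13 = 4.54×10^6 W.

Q ≈ 4.54×10^6 W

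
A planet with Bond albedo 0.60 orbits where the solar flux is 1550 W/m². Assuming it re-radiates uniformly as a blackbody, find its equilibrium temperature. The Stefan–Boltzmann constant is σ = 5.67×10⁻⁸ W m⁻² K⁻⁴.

Power absorbed = (1−a)S·πR²; power emitted = 4πR²σT⁴. Equating and cancelling πR²:
T = ((1−a)S / 4σ)^(1/4) = (620 / (4 × 5.67×10⁻⁸))^(1/4) = (2.73×10^9)^(1/4).
T = 229 K.

T ≈ 229 K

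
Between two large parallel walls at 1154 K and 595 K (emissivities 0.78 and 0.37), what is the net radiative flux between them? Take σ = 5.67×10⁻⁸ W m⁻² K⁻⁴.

q ≈ 31300 W/m²

For two large parallel gray plates, q = σ(T₁⁴ − T₂⁴) / (1/ε₁ + 1/ε₂ − 1).
1/ε₁ + 1/ε₂ − 1 = 1/0.78 + 1/0.37 − 1 = 2.985.
T₁⁴ − T₂⁴ = 1.77×10^12 − 1.25×10^11 = 1.65×10^12 K⁴.
q = 5.67×10⁻⁸ × 1.65×10^12 / 2.985 = 31300 W/m².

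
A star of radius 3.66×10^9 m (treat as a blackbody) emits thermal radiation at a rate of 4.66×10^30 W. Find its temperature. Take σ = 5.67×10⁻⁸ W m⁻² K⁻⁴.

A = 4πr² = 4π × (3.66×10^9)² = 1.68×10^20 m².
From P = σAT⁴, T = (P / σA)^(1/4) = (4.66×10^30 / (5.67×10⁻⁸ × 1.68×10^20))^(1/4).
T = (4.88×10^17)^(1/4) = 26400 K.

T ≈ 26400 K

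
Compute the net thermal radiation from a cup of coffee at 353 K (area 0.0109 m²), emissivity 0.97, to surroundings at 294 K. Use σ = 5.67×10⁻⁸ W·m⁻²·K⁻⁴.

Q = εσA(T⁴ − T_s⁴). T⁴ − T_s⁴ = (353)⁴ − (294)⁴ = 1.55×10^10 − 7.47×10^9 = 8.06×10^9 K⁴.
Q = 0.97 × 5.67×10⁻⁸ × 0.0109 × 8.06×10^9 = 4.83 W.

Q ≈ 4.83 W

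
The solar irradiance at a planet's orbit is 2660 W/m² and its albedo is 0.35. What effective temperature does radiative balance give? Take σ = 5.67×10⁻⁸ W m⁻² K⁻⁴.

T ≈ 295 K

Power absorbed = (1−a)S·πR²; power emitted = 4πR²σT⁴. Equating and cancelling πR²:
T = ((1−a)S / 4σ)^(1/4) = (1730 / (4 × 5.67×10⁻⁸))^(1/4) = (7.62×10^9)^(1/4).
T = 295 K.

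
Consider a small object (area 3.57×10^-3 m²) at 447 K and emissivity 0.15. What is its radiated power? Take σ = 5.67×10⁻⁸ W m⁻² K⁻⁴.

Stefan–Boltzmann: P = εσAT⁴ = 0.15 × 5.67×10⁻⁸ × 3.57×10^-3 × (447)⁴ = 0.15 × 5.67×10⁻⁸ × 3.57×10^-3 × 3.99×10^10.
P = 1.21 W.

P ≈ 1.21 W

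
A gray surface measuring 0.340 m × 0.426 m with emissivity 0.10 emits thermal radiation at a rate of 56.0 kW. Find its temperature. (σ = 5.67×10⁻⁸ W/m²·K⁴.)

T ≈ 2870 K

A = 0.340 × 0.426 = 0.145 m².
From P = εσAT⁴, T = (P / εσA)^(1/4) = (56000 / (0.10 × 5.67×10⁻⁸ × 0.145))^(1/4).
T = (6.82×10^13)^(1/4) = 2870 K.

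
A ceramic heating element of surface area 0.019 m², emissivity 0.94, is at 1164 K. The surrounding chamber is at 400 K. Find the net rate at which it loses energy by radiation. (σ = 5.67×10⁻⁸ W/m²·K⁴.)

Q ≈ 1830 W

Q = εσA(T⁴ − T_s⁴). T⁴ − T_s⁴ = (1164)⁴ − (400)⁴ = 1.84×10^12 − 2.56×10^10 = 1.81×10^12 K⁴.
Q = 0.94 × 5.67×10⁻⁸ × 0.0190 × 1.81×10^12 = 1830 W.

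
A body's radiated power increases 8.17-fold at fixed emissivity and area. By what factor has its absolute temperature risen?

factor ≈ 1.69

P ∝ T⁴ ⇒ T ∝ P^(1/4), so T scales by (8.17)^(1/4) = 1.69.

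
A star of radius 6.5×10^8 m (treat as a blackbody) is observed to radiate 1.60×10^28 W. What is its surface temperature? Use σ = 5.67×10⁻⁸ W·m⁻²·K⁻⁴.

A = 4πr² = 4π × (6.5×10^8)² = 5.31×10^18 m².
From P = σAT⁴, T = (P / σA)^(1/4) = (1.60×10^28 / (5.67×10⁻⁸ × 5.31×10^18))^(1/4).
T = (5.31×10^16)^(1/4) = 15200 K.

T ≈ 15200 K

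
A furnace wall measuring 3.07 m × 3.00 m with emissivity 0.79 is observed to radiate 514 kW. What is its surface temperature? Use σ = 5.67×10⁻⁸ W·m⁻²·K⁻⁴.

T ≈ 1060 K

A = 3.07 × 3.00 = 9.21 m².
From P = εσAT⁴, T = (P / εσA)^(1/4) = (5.14×10^5 / (0.79 × 5.67×10⁻⁸ × 9.21))^(1/4).
T = (1.25×10^12)^(1/4) = 1060 K.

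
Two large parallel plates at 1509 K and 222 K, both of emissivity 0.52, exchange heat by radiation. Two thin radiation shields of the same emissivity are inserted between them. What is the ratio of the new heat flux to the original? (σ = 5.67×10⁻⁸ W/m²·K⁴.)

With N identical shields there are N+1 = 3 gaps in series, each with the same radiative resistance, so the flux falls to 1/(N+1) of its unshielded value.

ratio ≈ 0.333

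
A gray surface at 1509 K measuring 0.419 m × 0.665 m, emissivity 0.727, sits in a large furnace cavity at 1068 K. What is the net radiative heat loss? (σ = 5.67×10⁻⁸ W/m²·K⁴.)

Q ≈ 44600 W

A = 0.419 × 0.665 = 0.279 m².
Q = εσA(T⁴ − T_s⁴). T⁴ − T_s⁴ = (1509)⁴ − (1068)⁴ = 5.19×10^12 − 1.30×10^12 = 3.88×10^12 K⁴.
Q = 0.727 × 5.67×10⁻⁸ × 0.279 × 3.88×10^12 = 44600 W.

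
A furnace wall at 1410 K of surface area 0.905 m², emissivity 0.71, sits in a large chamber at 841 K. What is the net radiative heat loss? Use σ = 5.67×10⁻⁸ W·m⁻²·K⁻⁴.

Q ≈ 1.26×10^5 W

Q = εσA(T⁴ − T_s⁴). T⁴ − T_s⁴ = (1410)⁴ − (841)⁴ = 3.95×10^12 − 5.00×10^11 = 3.45×10^12 K⁴.
Q = 0.71 × 5.67×10⁻⁸ × 0.905 × 3.45×10^12 = 1.26×10^5 W.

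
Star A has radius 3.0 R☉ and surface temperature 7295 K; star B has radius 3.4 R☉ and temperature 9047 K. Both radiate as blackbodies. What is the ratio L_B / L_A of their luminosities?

L_B/L_A ≈ 3.04

L = 4πR²σT⁴ ∝ R²T⁴, so L_B/L_A = (3.4/3.0)² × (9047/7295)⁴ = 1.28 × 2.37 = 3.04.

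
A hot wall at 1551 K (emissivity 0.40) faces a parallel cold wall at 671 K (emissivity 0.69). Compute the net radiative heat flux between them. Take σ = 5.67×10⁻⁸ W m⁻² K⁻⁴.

q ≈ 1.07×10^5 W/m²

For two large parallel gray plates, q = σ(T₁⁴ − T₂⁴) / (1/ε₁ + 1/ε₂ − 1).
1/ε₁ + 1/ε₂ − 1 = 1/0.40 + 1/0.69 − 1 = 2.949.
T₁⁴ − T₂⁴ = 5.79×10^12 − 2.03×10^11 = 5.58×10^12 K⁴.
q = 5.67×10⁻⁸ × 5.58×10^12 / 2.949 = 1.07×10^5 W/m².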